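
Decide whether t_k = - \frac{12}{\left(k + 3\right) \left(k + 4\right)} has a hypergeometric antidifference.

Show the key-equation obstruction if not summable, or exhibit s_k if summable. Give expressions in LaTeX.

Yes. s_k = - \frac{4 k}{k + 3}.

Compute t_(k+1)/t_k: get (k + 3)/(k + 5).
Normal form (A,B,C) = (k + 3, k + 5, 1).
Solve (k + 3)·f(k+1) − (k + 4)·f(k) = 1.
Bound: deg f ≤ 1.
Solve for f: f(k) = k/3 (degree 1 ≤ 1).
Then R = B(k−1)f/C = k*(k + 4)/3, so s_k = R(k)·t_k = -4*k/(k + 3).
s_(k+1) − s_k = -12/(k**2 + 7*k + 12) = t_k.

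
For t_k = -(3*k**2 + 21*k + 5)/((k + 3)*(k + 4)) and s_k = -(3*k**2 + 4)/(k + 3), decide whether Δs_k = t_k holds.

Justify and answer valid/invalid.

Valid — Δs_k = t_k.

s_(k+1) = (-3*(k + 1)**2 - 4)/(k + 4)
s_(k+1) − s_k = (-3*k**2 - 21*k - 5)/(k**2 + 7*k + 12)
(s_(k+1) − s_k) − t_k = 0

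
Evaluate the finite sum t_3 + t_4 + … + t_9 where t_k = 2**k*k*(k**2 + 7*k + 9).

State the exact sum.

Σ = 1113864

r(k) = 2*(k + 1)*(7*k + (k + 1)**2 + 16)/(k*(k**2 + 7*k + 9)) after simplifying.
A = 2, B = 1, C = k**3 + 7*k**2 + 9*k.
f must satisfy (2)·f(k+1) − (1)·f(k) = k**3 + 7*k**2 + 9*k.
From deg A=0, deg B=0, deg C=3: d=3.
Solve for f: f(k) = k**3 + k**2 - k - 2 (degree 3 ≤ 3).
Get s_k = R·t_k = 2**k*(k**3 + k**2 - k - 2) with R(k) = B(k−1)f(k)/C(k) = (k**3 + k**2 - k - 2)/(k*(k**2 + 7*k + 9)).
Δs = 2**k*k*(k**2 + 7*k + 9), as required.
Evaluate s at k=10 and k=3: 1114112 and 248; difference 1113864.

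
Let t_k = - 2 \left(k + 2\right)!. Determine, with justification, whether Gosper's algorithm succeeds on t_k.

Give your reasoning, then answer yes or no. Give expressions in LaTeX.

t_(k+1)/t_k = k + 3.
Gosper form: A/B · C(k+1)/C(k) with A=k + 3, B=1, C=1.
Solve (k + 3)·f(k+1) − (1)·f(k) = 1.
Bound: deg f ≤ -1.
Bound -1 < 0, so the key equation has no polynomial solution.

No; the degree bound rules out any f.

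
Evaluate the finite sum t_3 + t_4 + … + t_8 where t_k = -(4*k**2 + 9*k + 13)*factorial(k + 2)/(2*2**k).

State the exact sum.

Ratio r(k) = (k + 3)*(9*k + 4*(k + 1)**2 + 22)/(2*(4*k**2 + 9*k + 13)).
So A=k/2 + 3/2 and B=1, with C=k**2 + 9*k/4 + 13/4.
Solve (k/2 + 3/2)·f(k+1) − (1)·f(k) = k**2 + 9*k/4 + 13/4.
Degrees (1,0,2) ⇒ d ≤ 1.
Coefficient equations give f(k) = (4*k + 1)/2.
R(k) = B(k−1)·f(k)/C(k) = 2*(4*k + 1)/(4*k**2 + 9*k + 13); s_k = R·t_k = -(4*k + 1)*factorial(k + 2)/2**k.
Verify: -(4*k**2 + 9*k + 13)*factorial(k + 2)/(2*2**k) matches t_k.
Telescoping: Σ = s_(9) − s_(3) = -5769225/2 − (-195) = -5768835/2.

Σ = -5768835/2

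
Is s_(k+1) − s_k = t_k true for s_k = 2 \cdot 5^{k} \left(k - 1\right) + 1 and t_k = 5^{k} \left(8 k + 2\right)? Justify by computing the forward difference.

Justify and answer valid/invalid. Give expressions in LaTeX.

Valid: the claim telescopes to t_k.

s_(k+1) = 10*5**k*k + 1
s_(k+1) − s_k = 5**k*(8*k + 2)
(s_(k+1) − s_k) − t_k = 0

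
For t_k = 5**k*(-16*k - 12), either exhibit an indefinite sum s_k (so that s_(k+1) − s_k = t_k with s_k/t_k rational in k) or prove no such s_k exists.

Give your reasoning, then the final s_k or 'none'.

t_(k+1)/t_k = 5*(4*k + 7)/(4*k + 3).
Normal form (A,B,C) = (5, 1, k + 3/4).
Set up (5)·f(k+1) − (1)·f(k) − (k + 3/4) = 0.
From deg A=0, deg B=0, deg C=1: d=1.
Match coefficients ⇒ f(k) = (2*k - 1)/8.
R(k) = B(k−1)·f(k)/C(k) = (2*k - 1)/(2*(4*k + 3)); s_k = R·t_k = 5**k*(2 - 4*k).
Δs = 5**k*(-16*k - 12), as required.

s_k = 5**k*(2 - 4*k)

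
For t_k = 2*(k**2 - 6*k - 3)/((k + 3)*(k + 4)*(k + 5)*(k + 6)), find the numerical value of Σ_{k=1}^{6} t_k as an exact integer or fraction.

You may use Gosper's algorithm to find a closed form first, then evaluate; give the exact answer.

Compute t_(k+1)/t_k: get (k**3 - k**2 - 20*k - 24)/(k**3 + k**2 - 45*k - 21).
So A=k + 3 and B=k + 7, with C=k**2 - 6*k - 3.
f must satisfy (k + 3)·f(k+1) − (k + 6)·f(k) = k**2 - 6*k - 3.
d = 3 from the (1,1,2) case.
Coefficient equations give f(k) = k*(k**2 - 108*k - 13)/120.
R(k) = B(k−1)·f(k)/C(k) = k*(k + 6)*(k**2 - 108*k - 13)/(120*(k**2 - 6*k - 3)); s_k = R·t_k = k*(k**2 - 108*k - 13)/(60*(k + 3)*(k + 4)*(k + 5)).
s_(k+1) − s_k = 2*(k**2 - 6*k - 3)/(k**4 + 18*k**3 + 119*k**2 + 342*k + 360) = t_k.
Sum = s_(7) − s_(1); s_(7) = -7/110, s_(1) = -1/60 ⇒ -31/660.

Σ = -31/660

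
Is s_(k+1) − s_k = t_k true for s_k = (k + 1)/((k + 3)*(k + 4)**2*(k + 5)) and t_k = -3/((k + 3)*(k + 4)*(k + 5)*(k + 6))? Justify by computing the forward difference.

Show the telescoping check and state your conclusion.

s_(k+1) = (k + 2)/((k + 4)*(k + 5)**2*(k + 6))
s_(k+1) − s_k = (-(k + 1)*(k + 5)*(k + 6) + (k + 2)*(k + 3)*(k + 4))/((k + 3)*(k + 4)**2*(k + 5)**2*(k + 6))
(s_(k+1) − s_k) − t_k = 6*(2*k + 9)/(k**6 + 27*k**5 + 301*k**4 + 1773*k**3 + 5818*k**2 + 10080*k + 7200)

Invalid: residual 6*(2*k + 9)/(k**6 + 27*k**5 + 301*k**4 + 1773*k**3 + 5818*k**2 + 10080*k + 7200) ≠ 0.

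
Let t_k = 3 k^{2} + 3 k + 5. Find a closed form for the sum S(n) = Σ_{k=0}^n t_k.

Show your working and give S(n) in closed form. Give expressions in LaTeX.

The ratio is (3*k**2 + 9*k + 11)/(3*k**2 + 3*k + 5).
So A=1 and B=1, with C=k**2 + k + 5/3.
Set up (1)·f(k+1) − (1)·f(k) − (k**2 + k + 5/3) = 0.
deg f ≤ 3 (via 0,0,2).
Match coefficients ⇒ f(k) = k*(k**2 + 4)/3.
Certificate R = B(k−1)f/C = k*(k**2 + 4)/(3*k**2 + 3*k + 5) gives s_k = k*(k**2 + 4).
Δs = 3*k**2 + 3*k + 5, as required.
Evaluate: s_(n+1) = n**3 + 3*n**2 + 7*n + 5; subtract s_(0) = 0 ⇒ S(n) = n**3 + 3*n**2 + 7*n + 5.

S(n) = n^{3} + 3 n^{2} + 7 n + 5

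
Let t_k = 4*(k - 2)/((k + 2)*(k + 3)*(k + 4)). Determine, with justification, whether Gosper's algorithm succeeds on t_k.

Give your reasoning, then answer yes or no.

Yes. s_k = -4*k/((k + 2)*(k + 3)).

Compute t_(k+1)/t_k: get (k - 1)*(k + 2)/((k - 2)*(k + 5)).
Take A(k)=k + 2, B(k)=k + 5, C(k)=k - 2.
f must satisfy (k + 2)·f(k+1) − (k + 4)·f(k) = k - 2.
Degrees (1,1,1) ⇒ d ≤ 2.
Solve for f: f(k) = -k (degree 1 ≤ 2).
R(k) = B(k−1)·f(k)/C(k) = -k*(k + 4)/(k - 2); s_k = R·t_k = -4*k/((k + 2)*(k + 3)).
s_(k+1) − s_k = 4*(k - 2)/(k**3 + 9*k**2 + 26*k + 24) = t_k.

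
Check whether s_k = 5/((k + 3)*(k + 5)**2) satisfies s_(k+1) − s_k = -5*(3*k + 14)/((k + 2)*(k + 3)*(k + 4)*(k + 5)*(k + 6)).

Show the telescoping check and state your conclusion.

s_(k+1) = 5/((k + 4)*(k + 6)**2)
s_(k+1) − s_k = 5/((k + 4)*(k + 6)**2) - 5/((k + 3)*(k + 5)**2)
(s_(k+1) − s_k) − t_k = 15*(4*k**2 + 39*k + 94)/(k**7 + 31*k**6 + 405*k**5 + 2885*k**4 + 12074*k**3 + 29604*k**2 + 39240*k + 21600)

Invalid: residual 15*(4*k**2 + 39*k + 94)/(k**7 + 31*k**6 + 405*k**5 + 2885*k**4 + 12074*k**3 + 29604*k**2 + 39240*k + 21600) ≠ 0.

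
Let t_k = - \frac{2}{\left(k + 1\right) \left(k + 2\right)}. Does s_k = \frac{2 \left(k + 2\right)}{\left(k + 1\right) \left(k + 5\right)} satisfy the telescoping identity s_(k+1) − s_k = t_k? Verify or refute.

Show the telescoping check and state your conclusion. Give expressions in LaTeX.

s_(k+1) = 2*(k + 3)/((k + 2)*(k + 6))
s_(k+1) − s_k = 2*(-k**2 - 5*k - 9)/(k**4 + 14*k**3 + 65*k**2 + 112*k + 60)
(s_(k+1) − s_k) − t_k = 6*(2*k + 7)/(k**4 + 14*k**3 + 65*k**2 + 112*k + 60)

Invalid: residual \frac{6 \left(2 k + 7\right)}{k^{4} + 14 k^{3} + 65 k^{2} + 112 k + 60} ≠ 0.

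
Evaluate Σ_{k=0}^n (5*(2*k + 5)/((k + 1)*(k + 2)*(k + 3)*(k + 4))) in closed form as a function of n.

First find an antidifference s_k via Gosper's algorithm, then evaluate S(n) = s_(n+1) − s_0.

S(n) = 5*(n**2 + 6*n + 5)/(3*(n**2 + 6*n + 8))

Ratio r(k) = (k + 1)*(2*k + 7)/((k + 5)*(2*k + 5)).
Normal form (A,B,C) = (k + 1, k + 5, k + 5/2).
Need (k + 1)·f(k+1) − (k + 4)·f(k) = k + 5/2.
deg f ≤ 3 (via 1,1,1).
A polynomial solution: f(k) = k*(k + 2)*(k + 4)/6.
Then R = B(k−1)f/C = k*(k + 2)*(k + 4)**2/(3*(2*k + 5)), so s_k = R(k)·t_k = 5*k*(k + 4)/(3*(k**2 + 4*k + 3)).
Verify: 5*(2*k + 5)/(k**4 + 10*k**3 + 35*k**2 + 50*k + 24) matches t_k.
Σ_(k=0)^n t_k = s_(n+1) − s_(0) = (5*(n**2 + 6*n + 5)/(3*(n**2 + 6*n + 8))) − (0), i.e. 5*(n**2 + 6*n + 5)/(3*(n**2 + 6*n + 8)).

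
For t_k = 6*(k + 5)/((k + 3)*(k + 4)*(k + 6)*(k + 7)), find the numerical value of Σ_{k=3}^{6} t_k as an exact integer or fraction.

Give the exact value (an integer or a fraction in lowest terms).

Step 1: r(k) = (k + 3)*(k + 6)**2/((k + 5)**2*(k + 8)).
A = k + 3, B = k + 8, C = k**2 + 10*k + 25.
Solve (k + 3)·f(k+1) − (k + 7)·f(k) = k**2 + 10*k + 25.
d = 4 from the (1,1,2) case.
Coefficient equations give f(k) = k*(k + 4)*(k + 5)*(k + 9)/36.
Certificate R = B(k−1)f/C = k*(k + 4)*(k + 7)*(k + 9)/(36*(k + 5)) gives s_k = k*(k + 9)/(6*(k**2 + 9*k + 18)).
Δs = 6*(k + 5)/(k**4 + 20*k**3 + 145*k**2 + 450*k + 504), as required.
Sum = s_(7) − s_(3); s_(7) = 28/195, s_(3) = 1/9 ⇒ 19/585.

Σ = 19/585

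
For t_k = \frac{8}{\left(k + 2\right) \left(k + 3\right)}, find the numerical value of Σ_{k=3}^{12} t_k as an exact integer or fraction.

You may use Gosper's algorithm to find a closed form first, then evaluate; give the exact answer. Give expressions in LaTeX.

r(k) = (k + 2)/(k + 4) after simplifying.
Normal form (A,B,C) = (k + 2, k + 4, 1).
Key eq: (k + 2)·f(k+1) = (k + 3)·f(k) + (1).
Bound: deg f ≤ 1.
Match coefficients ⇒ f(k) = k/2.
Then R = B(k−1)f/C = k*(k + 3)/2, so s_k = R(k)·t_k = 4*k/(k + 2).
Verify: 8/(k**2 + 5*k + 6) matches t_k.
Sum = s_(13) − s_(3); s_(13) = 52/15, s_(3) = 12/5 ⇒ 16/15.

Σ = 16/15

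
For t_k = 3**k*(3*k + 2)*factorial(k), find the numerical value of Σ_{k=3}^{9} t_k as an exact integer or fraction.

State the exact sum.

The ratio is 3*(k + 1)*(3*k + 5)/(3*k + 2).
Take A(k)=3*k + 3, B(k)=1, C(k)=k + 2/3.
Solve (3*k + 3)·f(k+1) − (1)·f(k) = k + 2/3.
Degrees (1,0,1) ⇒ d ≤ 0.
Match coefficients ⇒ f(k) = 1/3.
Get s_k = R·t_k = 3**k*factorial(k) with R(k) = B(k−1)f(k)/C(k) = 1/(3*k + 2).
s_(k+1) − s_k = 3**k*(3*k + 2)*factorial(k) = t_k.
Sum = s_(10) − s_(3); s_(10) = 214277011200, s_(3) = 162 ⇒ 214277011038.

Σ = 214277011038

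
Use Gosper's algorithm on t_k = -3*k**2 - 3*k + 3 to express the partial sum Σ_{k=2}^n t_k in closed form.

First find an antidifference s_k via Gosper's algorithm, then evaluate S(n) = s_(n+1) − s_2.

r(k) = (k + (k + 1)**2)/(k**2 + k - 1) after simplifying.
A = 1, B = 1, C = k**2 + k - 1.
Need (1)·f(k+1) − (1)·f(k) = k**2 + k - 1.
From deg A=0, deg B=0, deg C=2: d=3.
Match coefficients ⇒ f(k) = k*(k - 2)*(k + 2)/3.
Certificate R = B(k−1)f/C = k*(k - 2)*(k + 2)/(3*(k**2 + k - 1)) gives s_k = k*(4 - k**2).
Δs = -3*k**2 - 3*k + 3, as required.
Evaluate: s_(n+1) = -n**3 - 3*n**2 + n + 3; subtract s_(2) = 0 ⇒ S(n) = -n**3 - 3*n**2 + n + 3.

S(n) = -n**3 - 3*n**2 + n + 3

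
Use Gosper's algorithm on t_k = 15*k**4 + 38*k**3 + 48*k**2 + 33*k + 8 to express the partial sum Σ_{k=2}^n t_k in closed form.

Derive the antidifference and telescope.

S(n) = 3*n**5 + 17*n**4 + 40*n**3 + 50*n**2 + 32*n - 142

t_(k+1)/t_k = (15*k**4 + 98*k**3 + 252*k**2 + 303*k + 142)/(15*k**4 + 38*k**3 + 48*k**2 + 33*k + 8).
Take A(k)=1, B(k)=1, C(k)=k**4 + 38*k**3/15 + 16*k**2/5 + 11*k/5 + 8/15.
Key eq: (1)·f(k+1) = (1)·f(k) + (k**4 + 38*k**3/15 + 16*k**2/5 + 11*k/5 + 8/15).
Bound: deg f ≤ 5.
Match coefficients ⇒ f(k) = k*(k + 1)*(3*k - 1)*(k**2 + 1)/15.
So s_k = (B(k−1)f/C)·t_k = (k*(3*k - 1)*(k**2 + 1)/(15*k**3 + 23*k**2 + 25*k + 8))·t_k = k*(3*k**4 + 2*k**3 + 2*k**2 + 2*k - 1).
Check: Δs_k = 15*k**4 + 38*k**3 + 48*k**2 + 33*k + 8. ✓
Σ_(k=2)^n t_k = s_(n+1) − s_(2) = (3*n**5 + 17*n**4 + 40*n**3 + 50*n**2 + 32*n + 8) − (150), i.e. 3*n**5 + 17*n**4 + 40*n**3 + 50*n**2 + 32*n - 142.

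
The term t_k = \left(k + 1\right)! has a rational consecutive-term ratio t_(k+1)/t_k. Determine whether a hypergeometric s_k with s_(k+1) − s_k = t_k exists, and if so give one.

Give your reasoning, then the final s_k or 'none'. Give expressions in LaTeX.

r(k) = k + 2 after simplifying.
A = k + 2, B = 1, C = 1.
Solve (k + 2)·f(k+1) − (1)·f(k) = 1.
Degrees (1,0,0) ⇒ d ≤ -1.
Bound -1 < 0, so the key equation has no polynomial solution.

none (Gosper's algorithm certifies no s_k)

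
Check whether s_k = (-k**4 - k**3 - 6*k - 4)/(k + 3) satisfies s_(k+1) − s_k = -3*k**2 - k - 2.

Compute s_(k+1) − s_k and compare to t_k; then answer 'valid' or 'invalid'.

Invalid: residual (2*k**3 + 11*k**2 + 3*k + 4)/(k**2 + 7*k + 12) ≠ 0.

s_(k+1) = (-6*k - (k + 1)**4 - (k + 1)**3 - 10)/(k + 4)
s_(k+1) − s_k = (-3*k**4 - 20*k**3 - 34*k**2 - 23*k - 20)/(k**2 + 7*k + 12)
(s_(k+1) − s_k) − t_k = (2*k**3 + 11*k**2 + 3*k + 4)/(k**2 + 7*k + 12)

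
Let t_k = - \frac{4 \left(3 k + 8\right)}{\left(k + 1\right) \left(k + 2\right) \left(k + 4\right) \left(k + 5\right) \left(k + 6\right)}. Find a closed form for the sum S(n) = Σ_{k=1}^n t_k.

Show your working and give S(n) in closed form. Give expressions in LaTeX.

r(k) = (k + 1)*(k + 4)*(3*k + 11)/((k + 3)*(k + 7)*(3*k + 8)) after simplifying.
Gosper form: A/B · C(k+1)/C(k) with A=k + 1, B=k + 7, C=k**2 + 17*k/3 + 8.
f must satisfy (k + 1)·f(k+1) − (k + 6)·f(k) = k**2 + 17*k/3 + 8.
deg f ≤ 5 (via 1,1,2).
Solve for f: f(k) = k*(k + 2)*(k + 3)*(k**2 + 10*k + 29)/60 (degree 5 ≤ 5).
R(k) = B(k−1)·f(k)/C(k) = k*(k + 2)*(k + 6)*(k**2 + 10*k + 29)/(20*(3*k + 8)); s_k = R·t_k = k*(-k**2 - 10*k - 29)/(5*(k**3 + 10*k**2 + 29*k + 20)).
Check: Δs_k = 4*(-3*k - 8)/(k**5 + 18*k**4 + 121*k**3 + 372*k**2 + 508*k + 240). ✓
Telescope: S(n) = s_(n+1) − s_(1) = (-n**3 - 13*n**2 - 52*n - 40)/(5*(n**3 + 13*n**2 + 52*n + 60)) − (-2/15) = n*(-n**2 - 13*n - 52)/(15*(n**3 + 13*n**2 + 52*n + 60)).

S(n) = \frac{n \left(- n^{2} - 13 n - 52\right)}{15 \left(n^{3} + 13 n^{2} + 52 n + 60\right)}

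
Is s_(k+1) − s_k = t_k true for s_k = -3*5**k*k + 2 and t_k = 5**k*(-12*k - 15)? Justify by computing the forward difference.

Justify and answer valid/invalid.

Valid: the claim telescopes to t_k.

s_(k+1) = -15*5**k*(k + 1) + 2
s_(k+1) − s_k = 5**k*(-12*k - 15)
(s_(k+1) − s_k) − t_k = 0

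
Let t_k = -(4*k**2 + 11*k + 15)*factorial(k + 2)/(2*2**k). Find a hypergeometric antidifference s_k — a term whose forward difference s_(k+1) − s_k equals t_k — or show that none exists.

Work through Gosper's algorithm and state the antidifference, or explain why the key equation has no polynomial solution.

Step 1: r(k) = (k + 3)*(11*k + 4*(k + 1)**2 + 26)/(2*(4*k**2 + 11*k + 15)).
So A=k/2 + 3/2 and B=1, with C=k**2 + 11*k/4 + 15/4.
Need (k/2 + 3/2)·f(k+1) − (1)·f(k) = k**2 + 11*k/4 + 15/4.
d = 1 from the (1,0,2) case.
A polynomial solution: f(k) = (4*k + 3)/2.
Get s_k = R·t_k = -(4*k + 3)*factorial(k + 2)/2**k with R(k) = B(k−1)f(k)/C(k) = 2*(4*k + 3)/(4*k**2 + 11*k + 15).
Check: Δs_k = -(4*k**2 + 11*k + 15)*factorial(k + 2)/(2*2**k). ✓

s_k = -(4*k + 3)*factorial(k + 2)/2**k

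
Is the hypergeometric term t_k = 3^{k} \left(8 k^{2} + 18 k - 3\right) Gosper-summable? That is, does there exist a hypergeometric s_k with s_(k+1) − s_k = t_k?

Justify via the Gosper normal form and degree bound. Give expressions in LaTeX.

Yes. s_k = 3^{k} \left(4 k^{2} - 3 k - 3\right).

t_(k+1)/t_k = 3*(8*k**2 + 34*k + 23)/(8*k**2 + 18*k - 3).
Normal form (A,B,C) = (3, 1, k**2 + 9*k/4 - 3/8).
Key eq: (3)·f(k+1) = (1)·f(k) + (k**2 + 9*k/4 - 3/8).
From deg A=0, deg B=0, deg C=2: d=2.
Match coefficients ⇒ f(k) = (4*k**2 - 3*k - 3)/8.
Get s_k = R·t_k = 3**k*(4*k**2 - 3*k - 3) with R(k) = B(k−1)f(k)/C(k) = (4*k**2 - 3*k - 3)/(8*k**2 + 18*k - 3).
Δs = 3**k*(8*k**2 + 18*k - 3), as required.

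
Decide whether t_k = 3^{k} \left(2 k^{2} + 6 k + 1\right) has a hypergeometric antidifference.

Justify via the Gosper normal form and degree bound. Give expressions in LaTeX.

Step 1: r(k) = 3*(2*k**2 + 10*k + 9)/(2*k**2 + 6*k + 1).
Gosper form: A/B · C(k+1)/C(k) with A=3, B=1, C=k**2 + 3*k + 1/2.
Need (3)·f(k+1) − (1)·f(k) = k**2 + 3*k + 1/2.
From deg A=0, deg B=0, deg C=2: d=2.
Solving with deg f ≤ 2: f(k) = (k - 1)*(k + 1)/2.
Certificate R = B(k−1)f/C = (k - 1)*(k + 1)/(2*k**2 + 6*k + 1) gives s_k = 3**k*(k**2 - 1).
Δs = 3**k*(2*k**2 + 6*k + 1), as required.

Yes. s_k = 3^{k} \left(k^{2} - 1\right).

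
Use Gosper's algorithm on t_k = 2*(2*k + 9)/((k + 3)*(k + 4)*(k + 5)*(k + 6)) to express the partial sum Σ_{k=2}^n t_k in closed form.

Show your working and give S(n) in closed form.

t_(k+1)/t_k = (k + 3)*(2*k + 11)/((k + 7)*(2*k + 9)).
Factor: A=k + 3; B=k + 7; C=k + 9/2.
f must satisfy (k + 3)·f(k+1) − (k + 6)·f(k) = k + 9/2.
Degrees (1,1,1) ⇒ d ≤ 3.
Match coefficients ⇒ f(k) = k*(k + 4)*(k + 8)/30.
R(k) = B(k−1)·f(k)/C(k) = k*(k + 4)*(k + 6)*(k + 8)/(15*(2*k + 9)); s_k = R·t_k = 2*k*(k + 8)/(15*(k**2 + 8*k + 15)).
Verify: 2*(2*k + 9)/(k**4 + 18*k**3 + 119*k**2 + 342*k + 360) matches t_k.
Σ_(k=2)^n t_k = s_(n+1) − s_(2) = (2*(n**2 + 10*n + 9)/(15*(n**2 + 10*n + 24))) − (8/105), i.e. 2*(n**2 + 10*n - 11)/(35*(n**2 + 10*n + 24)).

S(n) = 2*(n**2 + 10*n - 11)/(35*(n**2 + 10*n + 24))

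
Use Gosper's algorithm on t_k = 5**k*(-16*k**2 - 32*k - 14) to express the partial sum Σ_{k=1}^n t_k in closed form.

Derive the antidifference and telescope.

S(n) = -20*5**n*n**2 - 30*5**n*n - 15*5**n + 15

The ratio is 5*(8*k**2 + 32*k + 31)/(8*k**2 + 16*k + 7).
Take A(k)=5, B(k)=1, C(k)=k**2 + 2*k + 7/8.
Need (5)·f(k+1) − (1)·f(k) = k**2 + 2*k + 7/8.
d = 2 from the (0,0,2) case.
Match coefficients ⇒ f(k) = (4*k**2 - 2*k + 1)/16.
Get s_k = R·t_k = 5**k*(-4*k**2 + 2*k - 1) with R(k) = B(k−1)f(k)/C(k) = (4*k**2 - 2*k + 1)/(2*(8*k**2 + 16*k + 7)).
Δs = 5**k*(-16*k**2 - 32*k - 14), as required.
Σ_(k=1)^n t_k = s_(n+1) − s_(1) = (5**(n + 1)*(-4*n**2 - 6*n - 3)) − (-15), i.e. -20*5**n*n**2 - 30*5**n*n - 15*5**n + 15.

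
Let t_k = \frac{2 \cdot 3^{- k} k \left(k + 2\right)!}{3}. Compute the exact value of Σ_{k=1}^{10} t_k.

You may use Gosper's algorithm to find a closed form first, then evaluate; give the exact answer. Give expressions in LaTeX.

Σ = 51248284/729

The ratio is (k + 1)*(k + 3)/(3*k).
Gosper form: A/B · C(k+1)/C(k) with A=k/3 + 1, B=1, C=k.
Need (k/3 + 1)·f(k+1) − (1)·f(k) = k.
From deg A=1, deg B=0, deg C=1: d=0.
A polynomial solution: f(k) = 3.
Then R = B(k−1)f/C = 3/k, so s_k = R(k)·t_k = 2*factorial(k + 2)/3**k.
Verify: 2*k*factorial(k + 2)/(3*3**k) matches t_k.
Telescoping: Σ = s_(11) − s_(1) = 51251200/729 − (4) = 51248284/729.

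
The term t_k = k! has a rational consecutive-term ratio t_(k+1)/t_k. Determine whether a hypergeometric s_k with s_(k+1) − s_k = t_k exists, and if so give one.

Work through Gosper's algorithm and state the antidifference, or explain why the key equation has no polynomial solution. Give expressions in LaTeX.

none — t_k is not Gosper-summable

Step 1: r(k) = k + 1.
Take A(k)=k + 1, B(k)=1, C(k)=1.
f must satisfy (k + 1)·f(k+1) − (1)·f(k) = 1.
From deg A=1, deg B=0, deg C=0: d=-1.
deg f ≤ -1 is impossible — no certificate.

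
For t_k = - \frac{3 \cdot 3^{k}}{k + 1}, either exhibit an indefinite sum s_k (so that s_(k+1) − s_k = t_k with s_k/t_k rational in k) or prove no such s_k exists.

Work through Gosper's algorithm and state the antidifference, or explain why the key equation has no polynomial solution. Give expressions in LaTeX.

not Gosper-summable; s_k does not exist

The ratio is 3*(k + 1)/(k + 2).
A = 3*k + 3, B = k + 2, C = 1.
f must satisfy (3*k + 3)·f(k+1) − (k + 1)·f(k) = 1.
From deg A=1, deg B=1, deg C=0: d=-1.
deg f ≤ -1 is impossible — no certificate.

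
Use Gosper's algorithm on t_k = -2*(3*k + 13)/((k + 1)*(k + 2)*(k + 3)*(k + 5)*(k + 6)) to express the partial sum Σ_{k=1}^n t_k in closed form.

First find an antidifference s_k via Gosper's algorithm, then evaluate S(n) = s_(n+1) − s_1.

S(n) = n*(-n**2 - 11*n - 36)/(18*(n**3 + 11*n**2 + 36*n + 36))

Step 1: r(k) = (k + 1)*(k + 5)*(3*k + 16)/((k + 4)*(k + 7)*(3*k + 13)).
A = k + 1, B = k + 7, C = k**2 + 25*k/3 + 52/3.
f must satisfy (k + 1)·f(k+1) − (k + 6)·f(k) = k**2 + 25*k/3 + 52/3.
deg f ≤ 5 (via 1,1,2).
Match coefficients ⇒ f(k) = k*(k + 3)*(k + 4)*(k**2 + 8*k + 17)/30.
R(k) = B(k−1)·f(k)/C(k) = k*(k + 3)*(k + 6)*(k**2 + 8*k + 17)/(10*(3*k + 13)); s_k = R·t_k = k*(-k**2 - 8*k - 17)/(5*(k**3 + 8*k**2 + 17*k + 10)).
Check: Δs_k = 2*(-3*k - 13)/(k**5 + 17*k**4 + 107*k**3 + 307*k**2 + 396*k + 180). ✓
Σ_(k=1)^n t_k = s_(n+1) − s_(1) = ((-n**3 - 11*n**2 - 36*n - 26)/(5*(n**3 + 11*n**2 + 36*n + 36))) − (-13/90), i.e. n*(-n**2 - 11*n - 36)/(18*(n**3 + 11*n**2 + 36*n + 36)).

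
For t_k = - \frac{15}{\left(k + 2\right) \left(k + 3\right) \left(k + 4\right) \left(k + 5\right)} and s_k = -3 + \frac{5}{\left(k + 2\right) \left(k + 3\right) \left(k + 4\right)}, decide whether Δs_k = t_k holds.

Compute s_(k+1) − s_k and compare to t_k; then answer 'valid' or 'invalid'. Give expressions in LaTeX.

Valid — Δs_k = t_k.

s_(k+1) = -3 + 5/((k + 3)*(k + 4)*(k + 5))
s_(k+1) − s_k = -15/((k + 2)*(k + 3)*(k + 4)*(k + 5))
(s_(k+1) − s_k) − t_k = 0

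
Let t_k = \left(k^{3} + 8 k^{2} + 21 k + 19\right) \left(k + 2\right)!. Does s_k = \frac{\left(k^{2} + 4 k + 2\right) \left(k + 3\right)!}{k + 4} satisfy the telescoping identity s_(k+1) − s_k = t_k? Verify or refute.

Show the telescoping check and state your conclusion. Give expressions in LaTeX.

s_(k+1) = (k**2 + 6*k + 7)*factorial(k + 4)/(k + 5)
s_(k+1) − s_k = (k + 3)*(k**3 + 10*k**2 + 32*k + 34)*factorial(k + 3)/((k + 4)*(k + 5))
(s_(k+1) − s_k) − t_k = -(k**4 + 12*k**3 + 52*k**2 + 99*k + 74)*factorial(k + 2)/((k + 4)*(k + 5))

Invalid: residual - \frac{\left(k^{4} + 12 k^{3} + 52 k^{2} + 99 k + 74\right) \left(k + 2\right)!}{\left(k + 4\right) \left(k + 5\right)} ≠ 0.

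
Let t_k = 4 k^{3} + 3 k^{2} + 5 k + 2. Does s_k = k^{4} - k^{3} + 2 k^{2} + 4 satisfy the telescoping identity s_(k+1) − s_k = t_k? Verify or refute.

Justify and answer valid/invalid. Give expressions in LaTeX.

s_(k+1) = (k + 1)**4 - (k + 1)**3 + 2*(k + 1)**2 + 4
s_(k+1) − s_k = 4*k**3 + 3*k**2 + 5*k + 2
(s_(k+1) − s_k) − t_k = 0

Valid — Δs_k = t_k.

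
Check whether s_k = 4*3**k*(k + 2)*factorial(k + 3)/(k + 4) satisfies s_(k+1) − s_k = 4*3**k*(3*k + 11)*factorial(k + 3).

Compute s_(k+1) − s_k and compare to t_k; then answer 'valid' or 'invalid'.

s_(k+1) = 12*3**k*(k + 3)*factorial(k + 4)/(k + 5)
s_(k+1) − s_k = 4*3**k*(3*k**3 + 32*k**2 + 113*k + 134)*factorial(k + 3)/((k + 4)*(k + 5))
(s_(k+1) − s_k) − t_k = -8*3**k*(3*k**2 + 23*k + 43)*factorial(k + 3)/((k + 4)*(k + 5))

Invalid: residual -8*3**k*(3*k**2 + 23*k + 43)*factorial(k + 3)/((k + 4)*(k + 5)) ≠ 0.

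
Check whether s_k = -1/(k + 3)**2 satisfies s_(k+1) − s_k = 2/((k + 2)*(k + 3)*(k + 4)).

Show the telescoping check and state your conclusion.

Invalid: residual (-3*k - 10)/(k**5 + 16*k**4 + 101*k**3 + 314*k**2 + 480*k + 288) ≠ 0.

s_(k+1) = -1/(k + 4)**2
s_(k+1) − s_k = -1/(k + 4)**2 + (k + 3)**(-2)
(s_(k+1) − s_k) − t_k = (-3*k - 10)/(k**5 + 16*k**4 + 101*k**3 + 314*k**2 + 480*k + 288)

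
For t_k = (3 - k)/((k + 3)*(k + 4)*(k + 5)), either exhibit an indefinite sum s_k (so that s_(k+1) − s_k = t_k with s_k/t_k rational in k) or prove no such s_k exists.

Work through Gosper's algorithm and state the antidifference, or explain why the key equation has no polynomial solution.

s_k = k/((k + 3)*(k + 4))

Step 1: r(k) = (k - 2)*(k + 3)/((k - 3)*(k + 6)).
Factor: A=k + 3; B=k + 6; C=k - 3.
Key eq: (k + 3)·f(k+1) = (k + 5)·f(k) + (k - 3).
From deg A=1, deg B=1, deg C=1: d=2.
Coefficient equations give f(k) = -k.
So s_k = (B(k−1)f/C)·t_k = (-k*(k + 5)/(k - 3))·t_k = k/((k + 3)*(k + 4)).
s_(k+1) − s_k = (3 - k)/(k**3 + 12*k**2 + 47*k + 60) = t_k.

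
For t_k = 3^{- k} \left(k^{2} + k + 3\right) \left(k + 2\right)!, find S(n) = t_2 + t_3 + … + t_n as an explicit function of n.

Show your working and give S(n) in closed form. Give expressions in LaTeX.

S(n) = -16 + 3^{- n} n \left(n + 3\right)! + 3^{- n} \left(n + 3\right)!

Step 1: r(k) = (k + 3)*(k + (k + 1)**2 + 4)/(3*(k**2 + k + 3)).
Take A(k)=k/3 + 1, B(k)=1, C(k)=k**2 + k + 3.
Set up (k/3 + 1)·f(k+1) − (1)·f(k) − (k**2 + k + 3) = 0.
d = 1 from the (1,0,2) case.
Coefficient equations give f(k) = 3*k.
R(k) = B(k−1)·f(k)/C(k) = 3*k/(k**2 + k + 3); s_k = R·t_k = 3**(1 - k)*k*factorial(k + 2).
Check: Δs_k = (k**2 + k + 3)*factorial(k + 2)/3**k. ✓
s_(n+1) = (n + 1)*factorial(n + 3)/3**n and s_(2) = 16, so S(n) = -16 + n*factorial(n + 3)/3**n + factorial(n + 3)/3**n.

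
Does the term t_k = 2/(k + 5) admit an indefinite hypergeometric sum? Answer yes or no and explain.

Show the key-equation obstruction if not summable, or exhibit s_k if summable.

No — t_k has no hypergeometric antidifference.

Step 1: r(k) = (k + 5)/(k + 6).
Take A(k)=k + 5, B(k)=k + 6, C(k)=1.
f must satisfy (k + 5)·f(k+1) − (k + 5)·f(k) = 1.
Bound: deg f ≤ 0.
Put f(k) = c0: A·f(k+1) − B(k−1)·f(k) − C = -1; need -1 = 0 — inconsistent ⇒ no f, not summable.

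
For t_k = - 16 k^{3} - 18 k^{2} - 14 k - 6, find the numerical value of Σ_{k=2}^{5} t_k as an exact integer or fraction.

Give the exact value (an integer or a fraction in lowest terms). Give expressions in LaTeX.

r(k) = (8*k**3 + 33*k**2 + 49*k + 27)/(8*k**3 + 9*k**2 + 7*k + 3) after simplifying.
A = 1, B = 1, C = k**3 + 9*k**2/8 + 7*k/8 + 3/8.
Set up (1)·f(k+1) − (1)·f(k) − (k**3 + 9*k**2/8 + 7*k/8 + 3/8) = 0.
deg f ≤ 4 (via 0,0,3).
Coefficient equations give f(k) = k*(2*k + 1)*(k**2 - k + 1)/8.
Get s_k = R·t_k = 2*k*(-2*k**3 + k**2 - k - 1) with R(k) = B(k−1)f(k)/C(k) = k*(2*k + 1)*(k**2 - k + 1)/(8*k**3 + 9*k**2 + 7*k + 3).
Δs = -16*k**3 - 18*k**2 - 14*k - 6, as required.
Sum = s_(6) − s_(2); s_(6) = -4836, s_(2) = -60 ⇒ -4776.

Σ = -4776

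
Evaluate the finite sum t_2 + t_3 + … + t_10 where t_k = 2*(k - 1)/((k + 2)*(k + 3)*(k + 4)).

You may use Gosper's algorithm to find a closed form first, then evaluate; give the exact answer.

The ratio is k*(k + 2)/((k - 1)*(k + 5)).
Factor: A=k + 2; B=k + 5; C=k - 1.
Key eq: (k + 2)·f(k+1) = (k + 4)·f(k) + (k - 1).
Degrees (1,1,1) ⇒ d ≤ 2.
Match coefficients ⇒ f(k) = k*(k - 7)/12.
So s_k = (B(k−1)f/C)·t_k = (k*(k - 7)*(k + 4)/(12*(k - 1)))·t_k = k*(k - 7)/(6*(k + 2)*(k + 3)).
Δs = 2*(k - 1)/(k**3 + 9*k**2 + 26*k + 24), as required.
Telescoping: Σ = s_(11) − s_(2) = 11/273 − (-1/12) = 45/364.

Σ = 45/364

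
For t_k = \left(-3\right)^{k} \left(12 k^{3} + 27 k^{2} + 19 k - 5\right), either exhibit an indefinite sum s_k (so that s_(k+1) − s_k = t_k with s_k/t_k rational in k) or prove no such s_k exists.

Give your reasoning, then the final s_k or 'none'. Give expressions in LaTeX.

t_(k+1)/t_k = 3*(-12*k**3 - 63*k**2 - 109*k - 53)/(12*k**3 + 27*k**2 + 19*k - 5).
Take A(k)=-3, B(k)=1, C(k)=k**3 + 9*k**2/4 + 19*k/12 - 5/12.
Solve (-3)·f(k+1) − (1)·f(k) = k**3 + 9*k**2/4 + 19*k/12 - 5/12.
Bound: deg f ≤ 3.
Solving with deg f ≤ 3: f(k) = -(3*k**3 - 2*k - 2)/12.
Then R = B(k−1)f/C = -(3*k**3 - 2*k - 2)/(12*k**3 + 27*k**2 + 19*k - 5), so s_k = R(k)·t_k = (-3)**k*(-3*k**3 + 2*k + 2).
s_(k+1) − s_k = (-3)**k*(12*k**3 + 27*k**2 + 19*k - 5) = t_k.

s_k = \left(-3\right)^{k} \left(- 3 k^{3} + 2 k + 2\right)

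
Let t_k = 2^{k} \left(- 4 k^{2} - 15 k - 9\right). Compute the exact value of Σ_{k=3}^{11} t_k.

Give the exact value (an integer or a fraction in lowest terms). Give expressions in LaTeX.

Step 1: r(k) = 2*(4*k**2 + 23*k + 28)/(4*k**2 + 15*k + 9).
So A=2 and B=1, with C=k**2 + 15*k/4 + 9/4.
f must satisfy (2)·f(k+1) − (1)·f(k) = k**2 + 15*k/4 + 9/4.
Bound: deg f ≤ 2.
Solve for f: f(k) = (4*k**2 - k + 3)/4 (degree 2 ≤ 2).
Certificate R = B(k−1)f/C = (4*k**2 - k + 3)/((k + 3)*(4*k + 3)) gives s_k = 2**k*(-4*k**2 + k - 3).
s_(k+1) − s_k = 2**k*(-4*k**2 - 15*k - 9) = t_k.
Evaluate s at k=12 and k=3: -2322432 and -288; difference -2322144.

Σ = -2322144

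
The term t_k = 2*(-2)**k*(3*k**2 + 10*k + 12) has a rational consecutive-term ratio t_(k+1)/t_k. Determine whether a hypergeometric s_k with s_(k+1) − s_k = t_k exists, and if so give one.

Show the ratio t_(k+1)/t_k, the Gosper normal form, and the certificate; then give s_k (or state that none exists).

s_k = (-2)**(k + 1)*(k**2 + 2*k + 2)

r(k) = 2*(-3*k**2 - 16*k - 25)/(3*k**2 + 10*k + 12) after simplifying.
Gosper form: A/B · C(k+1)/C(k) with A=-2, B=1, C=k**2 + 10*k/3 + 4.
Key eq: (-2)·f(k+1) = (1)·f(k) + (k**2 + 10*k/3 + 4).
d = 2 from the (0,0,2) case.
Solve for f: f(k) = -(k**2 + 2*k + 2)/3 (degree 2 ≤ 2).
So s_k = (B(k−1)f/C)·t_k = (-(k**2 + 2*k + 2)/(3*k**2 + 10*k + 12))·t_k = (-2)**(k + 1)*(k**2 + 2*k + 2).
s_(k+1) − s_k = 2*(-2)**k*(3*k**2 + 10*k + 12) = t_k.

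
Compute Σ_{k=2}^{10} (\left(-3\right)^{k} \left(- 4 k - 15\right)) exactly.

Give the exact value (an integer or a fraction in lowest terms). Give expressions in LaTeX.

Σ = -2480103

Compute t_(k+1)/t_k: get 3*(-4*k - 19)/(4*k + 15).
Factor: A=-3; B=1; C=k + 15/4.
Need (-3)·f(k+1) − (1)·f(k) = k + 15/4.
From deg A=0, deg B=0, deg C=1: d=1.
Solve for f: f(k) = -(k + 3)/4 (degree 1 ≤ 1).
R(k) = B(k−1)·f(k)/C(k) = -(k + 3)/(4*k + 15); s_k = R·t_k = (-3)**k*(k + 3).
Verify: (-3)**k*(-4*k - 15) matches t_k.
Evaluate s at k=11 and k=2: -2480058 and 45; difference -2480103.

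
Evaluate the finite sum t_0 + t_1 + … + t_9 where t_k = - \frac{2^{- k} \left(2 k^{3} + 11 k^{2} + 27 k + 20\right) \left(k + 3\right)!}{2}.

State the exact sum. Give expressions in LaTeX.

Step 1: r(k) = (2*k**4 + 25*k**3 + 123*k**2 + 280*k + 240)/(2*(2*k**3 + 11*k**2 + 27*k + 20)).
Normal form (A,B,C) = (k/2 + 2, 1, k**3 + 11*k**2/2 + 27*k/2 + 10).
Solve (k/2 + 2)·f(k+1) − (1)·f(k) = k**3 + 11*k**2/2 + 27*k/2 + 10.
d = 2 from the (1,0,3) case.
A polynomial solution: f(k) = k*(2*k + 3).
Certificate R = B(k−1)f/C = 2*k*(2*k + 3)/(2*k**3 + 11*k**2 + 27*k + 20) gives s_k = -k*(2*k + 3)*factorial(k + 3)/2**k.
s_(k+1) − s_k = -(2*k**3 + 11*k**2 + 27*k + 20)*factorial(k + 3)/(2*2**k) = t_k.
Evaluate s at k=10 and k=0: -1398647250 and 0; difference -1398647250.

Σ = -1398647250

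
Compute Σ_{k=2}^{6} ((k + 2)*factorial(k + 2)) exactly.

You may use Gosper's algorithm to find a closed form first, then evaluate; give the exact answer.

The ratio is (k + 3)**2/(k + 2).
Take A(k)=k + 3, B(k)=1, C(k)=k + 2.
Key eq: (k + 3)·f(k+1) = (1)·f(k) + (k + 2).
Bound: deg f ≤ 0.
Solving with deg f ≤ 0: f(k) = 1.
Certificate R = B(k−1)f/C = 1/(k + 2) gives s_k = factorial(k + 2).
Δs = (k + 2)*factorial(k + 2), as required.
Evaluate s at k=7 and k=2: 362880 and 24; difference 362856.

Σ = 362856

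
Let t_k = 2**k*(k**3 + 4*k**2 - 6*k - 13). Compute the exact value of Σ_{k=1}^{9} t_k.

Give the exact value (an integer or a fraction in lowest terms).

Compute t_(k+1)/t_k: get 2*(k**3 + 7*k**2 + 5*k - 14)/(k**3 + 4*k**2 - 6*k - 13).
Factor: A=2; B=1; C=k**3 + 4*k**2 - 6*k - 13.
Need (2)·f(k+1) − (1)·f(k) = k**3 + 4*k**2 - 6*k - 13.
Degrees (0,0,3) ⇒ d ≤ 3.
Solve for f: f(k) = k**3 - 2*k**2 - 4*k - 3 (degree 3 ≤ 3).
R(k) = B(k−1)·f(k)/C(k) = (k**3 - 2*k**2 - 4*k - 3)/(k**3 + 4*k**2 - 6*k - 13); s_k = R·t_k = 2**k*(k**3 - 2*k**2 - 4*k - 3).
Verify: 2**k*(k**3 + 4*k**2 - 6*k - 13) matches t_k.
Σ_(k=1)^(9) t_k = s_(10) − s_(1) = 775168 − (-16) = 775184.

Σ = 775184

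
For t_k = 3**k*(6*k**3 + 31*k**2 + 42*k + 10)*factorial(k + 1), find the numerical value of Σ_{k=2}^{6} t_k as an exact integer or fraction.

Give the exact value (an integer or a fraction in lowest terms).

Ratio r(k) = 3*(6*k**4 + 61*k**3 + 220*k**2 + 333*k + 178)/(6*k**3 + 31*k**2 + 42*k + 10).
So A=3*k + 6 and B=1, with C=k**3 + 31*k**2/6 + 7*k + 5/3.
Need (3*k + 6)·f(k+1) − (1)·f(k) = k**3 + 31*k**2/6 + 7*k + 5/3.
d = 2 from the (1,0,3) case.
A polynomial solution: f(k) = (2*k**2 + 3*k - 4)/6.
So s_k = (B(k−1)f/C)·t_k = ((2*k**2 + 3*k - 4)/(6*k**3 + 31*k**2 + 42*k + 10))·t_k = 3**k*(2*k**2 + 3*k - 4)*factorial(k + 1).
Δs = 3**k*(6*k**3 + 31*k**2 + 42*k + 10)*factorial(k + 1), as required.
Sum = s_(7) − s_(2); s_(7) = 10140681600, s_(2) = 540 ⇒ 10140681060.

Σ = 10140681060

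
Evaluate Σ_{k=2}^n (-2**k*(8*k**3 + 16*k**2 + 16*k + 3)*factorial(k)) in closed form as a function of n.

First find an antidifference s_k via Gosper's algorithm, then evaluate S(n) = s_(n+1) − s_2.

S(n) = -8*2**n*n**3*factorial(n) - 20*2**n*n**2*factorial(n) - 14*2**n*n*factorial(n) - 2*2**n*factorial(n) + 88

Compute t_(k+1)/t_k: get 2*(8*k**4 + 48*k**3 + 112*k**2 + 115*k + 43)/(8*k**3 + 16*k**2 + 16*k + 3).
Factor: A=2*k + 2; B=1; C=k**3 + 2*k**2 + 2*k + 3/8.
Solve (2*k + 2)·f(k+1) − (1)·f(k) = k**3 + 2*k**2 + 2*k + 3/8.
deg f ≤ 2 (via 1,0,3).
Match coefficients ⇒ f(k) = (4*k**2 - 2*k - 1)/8.
Certificate R = B(k−1)f/C = (4*k**2 - 2*k - 1)/(8*k**3 + 16*k**2 + 16*k + 3) gives s_k = 2**k*(-4*k**2 + 2*k + 1)*factorial(k).
Check: Δs_k = -2**k*(8*k**3 + 16*k**2 + 16*k + 3)*factorial(k). ✓
Evaluate: s_(n+1) = -2**(n + 1)*(4*n**2 + 6*n + 1)*factorial(n + 1); subtract s_(2) = -88 ⇒ S(n) = -8*2**n*n**3*factorial(n) - 20*2**n*n**2*factorial(n) - 14*2**n*n*factorial(n) - 2*2**n*factorial(n) + 88.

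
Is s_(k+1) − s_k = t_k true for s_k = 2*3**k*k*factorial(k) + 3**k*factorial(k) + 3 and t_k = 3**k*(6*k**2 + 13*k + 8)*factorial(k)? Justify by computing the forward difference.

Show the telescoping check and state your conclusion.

s_(k+1) = 6*3**k*k**2*factorial(k) + 15*3**k*k*factorial(k) + 9*3**k*factorial(k) + 3
s_(k+1) − s_k = 3**k*(6*k**2 + 13*k + 8)*factorial(k)
(s_(k+1) − s_k) − t_k = 0

Valid — Δs_k = t_k.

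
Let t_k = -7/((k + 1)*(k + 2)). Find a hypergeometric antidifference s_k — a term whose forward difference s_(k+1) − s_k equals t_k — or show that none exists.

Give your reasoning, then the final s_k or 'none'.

r(k) = (k + 1)/(k + 3) after simplifying.
Gosper form: A/B · C(k+1)/C(k) with A=k + 1, B=k + 3, C=1.
Solve (k + 1)·f(k+1) − (k + 2)·f(k) = 1.
From deg A=1, deg B=1, deg C=0: d=1.
Solve for f: f(k) = k (degree 1 ≤ 1).
So s_k = (B(k−1)f/C)·t_k = (k*(k + 2))·t_k = -7*k/(k + 1).
Verify: -7/(k**2 + 3*k + 2) matches t_k.

s_k = -7*k/(k + 1)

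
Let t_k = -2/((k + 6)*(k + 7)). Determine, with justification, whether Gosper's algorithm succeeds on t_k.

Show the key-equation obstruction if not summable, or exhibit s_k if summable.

Yes. s_k = -k/(3*k + 18).

The ratio is (k + 6)/(k + 8).
Gosper form: A/B · C(k+1)/C(k) with A=k + 6, B=k + 8, C=1.
Key eq: (k + 6)·f(k+1) = (k + 7)·f(k) + (1).
deg f ≤ 1 (via 1,1,0).
Match coefficients ⇒ f(k) = k/6.
R(k) = B(k−1)·f(k)/C(k) = k*(k + 7)/6; s_k = R·t_k = -k/(3*k + 18).
s_(k+1) − s_k = -2/(k**2 + 13*k + 42) = t_k.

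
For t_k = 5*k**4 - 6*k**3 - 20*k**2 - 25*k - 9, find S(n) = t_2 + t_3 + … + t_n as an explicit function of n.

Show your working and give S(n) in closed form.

S(n) = n**5 + n**4 - 8*n**3 - 24*n**2 - 25*n + 55

t_(k+1)/t_k = (5*k**4 + 14*k**3 - 8*k**2 - 63*k - 55)/(5*k**4 - 6*k**3 - 20*k**2 - 25*k - 9).
So A=1 and B=1, with C=k**4 - 6*k**3/5 - 4*k**2 - 5*k - 9/5.
f must satisfy (1)·f(k+1) − (1)·f(k) = k**4 - 6*k**3/5 - 4*k**2 - 5*k - 9/5.
deg f ≤ 5 (via 0,0,4).
Match coefficients ⇒ f(k) = k**2*(k**3 - 4*k**2 - 2*k - 4)/5.
Get s_k = R·t_k = k**2*(k**3 - 4*k**2 - 2*k - 4) with R(k) = B(k−1)f(k)/C(k) = k**2*(k**3 - 4*k**2 - 2*k - 4)/(5*k**4 - 6*k**3 - 20*k**2 - 25*k - 9).
Check: Δs_k = 5*k**4 - 6*k**3 - 20*k**2 - 25*k - 9. ✓
s_(n+1) = n**5 + n**4 - 8*n**3 - 24*n**2 - 25*n - 9 and s_(2) = -64, so S(n) = n**5 + n**4 - 8*n**3 - 24*n**2 - 25*n + 55.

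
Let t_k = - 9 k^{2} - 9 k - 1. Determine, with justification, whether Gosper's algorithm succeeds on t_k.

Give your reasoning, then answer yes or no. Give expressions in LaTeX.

r(k) = (9*k**2 + 27*k + 19)/(9*k**2 + 9*k + 1) after simplifying.
So A=1 and B=1, with C=k**2 + k + 1/9.
Solve (1)·f(k+1) − (1)·f(k) = k**2 + k + 1/9.
Bound: deg f ≤ 3.
Solve for f: f(k) = k*(3*k**2 - 2)/9 (degree 3 ≤ 3).
Get s_k = R·t_k = k*(2 - 3*k**2) with R(k) = B(k−1)f(k)/C(k) = k*(3*k**2 - 2)/(9*k**2 + 9*k + 1).
s_(k+1) − s_k = -9*k**2 - 9*k - 1 = t_k.

Yes. s_k = k \left(2 - 3 k^{2}\right).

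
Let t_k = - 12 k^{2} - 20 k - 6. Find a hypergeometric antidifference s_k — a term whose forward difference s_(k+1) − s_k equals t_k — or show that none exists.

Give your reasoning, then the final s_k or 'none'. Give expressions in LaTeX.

r(k) = (6*k**2 + 22*k + 19)/(6*k**2 + 10*k + 3) after simplifying.
Take A(k)=1, B(k)=1, C(k)=k**2 + 5*k/3 + 1/2.
Key eq: (1)·f(k+1) = (1)·f(k) + (k**2 + 5*k/3 + 1/2).
Degrees (0,0,2) ⇒ d ≤ 3.
A polynomial solution: f(k) = k*(2*k**2 + 2*k - 1)/6.
Get s_k = R·t_k = 2*k*(-2*k**2 - 2*k + 1) with R(k) = B(k−1)f(k)/C(k) = k*(2*k**2 + 2*k - 1)/(6*k**2 + 10*k + 3).
Δs = -12*k**2 - 20*k - 6, as required.

s_k = 2 k \left(- 2 k^{2} - 2 k + 1\right)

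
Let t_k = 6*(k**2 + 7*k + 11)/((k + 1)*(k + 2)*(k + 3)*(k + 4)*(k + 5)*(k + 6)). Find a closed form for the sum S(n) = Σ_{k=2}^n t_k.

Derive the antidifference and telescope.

r(k) = (k + 1)*(7*k + (k + 1)**2 + 18)/((k + 7)*(k**2 + 7*k + 11)) after simplifying.
So A=k + 1 and B=k + 7, with C=k**2 + 7*k + 11.
Key eq: (k + 1)·f(k+1) = (k + 6)·f(k) + (k**2 + 7*k + 11).
Bound: deg f ≤ 5.
Solve for f: f(k) = k*(k + 2)*(k + 4)*(k**2 + 9*k + 23)/45 (degree 5 ≤ 5).
Get s_k = R·t_k = 2*k*(k**2 + 9*k + 23)/(15*(k**3 + 9*k**2 + 23*k + 15)) with R(k) = B(k−1)f(k)/C(k) = k*(k + 2)*(k + 4)*(k + 6)*(k**2 + 9*k + 23)/(45*(k**2 + 7*k + 11)).
Check: Δs_k = 6*(k**2 + 7*k + 11)/(k**6 + 21*k**5 + 175*k**4 + 735*k**3 + 1624*k**2 + 1764*k + 720). ✓
s_(n+1) = 2*(n**3 + 12*n**2 + 44*n + 33)/(15*(n**3 + 12*n**2 + 44*n + 48)) and s_(2) = 4/35, so S(n) = 2*(n**3 + 12*n**2 + 44*n - 57)/(105*(n**3 + 12*n**2 + 44*n + 48)).

S(n) = 2*(n**3 + 12*n**2 + 44*n - 57)/(105*(n**3 + 12*n**2 + 44*n + 48))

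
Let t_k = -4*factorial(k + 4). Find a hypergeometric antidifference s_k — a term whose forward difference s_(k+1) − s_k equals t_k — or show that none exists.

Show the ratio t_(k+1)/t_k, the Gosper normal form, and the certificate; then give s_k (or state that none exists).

none (Gosper's algorithm certifies no s_k)

Ratio r(k) = k + 5.
A = k + 5, B = 1, C = 1.
Solve (k + 5)·f(k+1) − (1)·f(k) = 1.
deg f ≤ -1 (via 1,0,0).
Bound -1 < 0, so the key equation has no polynomial solution.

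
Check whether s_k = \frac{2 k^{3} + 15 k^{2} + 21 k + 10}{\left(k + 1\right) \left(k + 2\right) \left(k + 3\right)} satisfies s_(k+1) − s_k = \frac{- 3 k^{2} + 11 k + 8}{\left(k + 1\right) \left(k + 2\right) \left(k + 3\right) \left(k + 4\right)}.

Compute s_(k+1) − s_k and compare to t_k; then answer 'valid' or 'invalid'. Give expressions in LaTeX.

s_(k+1) = (21*k + 2*(k + 1)**3 + 15*(k + 1)**2 + 31)/((k + 2)*(k + 3)*(k + 4))
s_(k+1) − s_k = (-3*k**2 + 11*k + 8)/(k**4 + 10*k**3 + 35*k**2 + 50*k + 24)
(s_(k+1) − s_k) − t_k = 0

Valid — Δs_k = t_k.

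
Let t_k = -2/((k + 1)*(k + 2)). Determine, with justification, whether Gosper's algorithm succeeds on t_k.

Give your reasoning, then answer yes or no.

Ratio r(k) = (k + 1)/(k + 3).
Factor: A=k + 1; B=k + 3; C=1.
Need (k + 1)·f(k+1) − (k + 2)·f(k) = 1.
Degrees (1,1,0) ⇒ d ≤ 1.
A polynomial solution: f(k) = k.
Certificate R = B(k−1)f/C = k*(k + 2) gives s_k = -2*k/(k + 1).
Verify: -2/(k**2 + 3*k + 2) matches t_k.

Yes. s_k = -2*k/(k + 1).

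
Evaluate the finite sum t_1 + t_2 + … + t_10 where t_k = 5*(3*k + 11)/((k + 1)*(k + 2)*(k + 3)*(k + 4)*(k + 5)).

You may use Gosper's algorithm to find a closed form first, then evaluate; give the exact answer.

Ratio r(k) = (k + 1)*(3*k + 14)/((k + 6)*(3*k + 11)).
Gosper form: A/B · C(k+1)/C(k) with A=k + 1, B=k + 6, C=k + 11/3.
Need (k + 1)·f(k+1) − (k + 5)·f(k) = k + 11/3.
deg f ≤ 4 (via 1,1,1).
Coefficient equations give f(k) = k*(k + 3)*(k**2 + 7*k + 14)/24.
R(k) = B(k−1)·f(k)/C(k) = k*(k + 3)*(k + 5)*(k**2 + 7*k + 14)/(8*(3*k + 11)); s_k = R·t_k = 5*k*(k**2 + 7*k + 14)/(8*(k**3 + 7*k**2 + 14*k + 8)).
Verify: 5*(3*k + 11)/(k**5 + 15*k**4 + 85*k**3 + 225*k**2 + 274*k + 120) matches t_k.
Sum = s_(11) − s_(1); s_(11) = 583/936, s_(1) = 11/24 ⇒ 77/468.

Σ = 77/468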